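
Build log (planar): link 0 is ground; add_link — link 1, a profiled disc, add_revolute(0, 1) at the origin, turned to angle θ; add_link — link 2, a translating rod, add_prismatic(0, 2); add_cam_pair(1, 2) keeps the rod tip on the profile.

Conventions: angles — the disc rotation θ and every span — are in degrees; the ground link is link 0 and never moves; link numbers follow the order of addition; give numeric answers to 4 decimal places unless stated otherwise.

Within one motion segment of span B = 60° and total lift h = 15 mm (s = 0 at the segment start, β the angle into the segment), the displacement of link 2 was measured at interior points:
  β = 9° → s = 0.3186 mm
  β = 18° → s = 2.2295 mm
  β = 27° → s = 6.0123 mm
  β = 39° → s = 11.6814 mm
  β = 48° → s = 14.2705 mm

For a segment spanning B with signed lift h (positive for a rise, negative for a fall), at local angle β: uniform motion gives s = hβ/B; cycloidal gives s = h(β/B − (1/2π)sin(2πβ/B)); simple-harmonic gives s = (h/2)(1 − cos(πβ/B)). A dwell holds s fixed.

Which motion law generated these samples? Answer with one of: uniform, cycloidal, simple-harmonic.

candidates at β/B = r: uniform s = h·r (linear in β); cycloidal s = h·(r − sin(2πr)/(2π)); simple-harmonic s = (h/2)(1 − cos(πr))
β=9°: printed 0.3186 | uniform 2.2500, cycloidal 0.3186, simple-harmonic 0.8175
β=18°: printed 2.2295 | uniform 4.5000, cycloidal 2.2295, simple-harmonic 3.0916
β=27°: printed 6.0123 | uniform 6.7500, cycloidal 6.0123, simple-harmonic 6.3267
β=39°: printed 11.6814 | uniform 9.7500, cycloidal 11.6814, simple-harmonic 10.9049
β=48°: printed 14.2705 | uniform 12.0000, cycloidal 14.2705, simple-harmonic 13.5676
only one law matches every sample → cycloidal

cycloidal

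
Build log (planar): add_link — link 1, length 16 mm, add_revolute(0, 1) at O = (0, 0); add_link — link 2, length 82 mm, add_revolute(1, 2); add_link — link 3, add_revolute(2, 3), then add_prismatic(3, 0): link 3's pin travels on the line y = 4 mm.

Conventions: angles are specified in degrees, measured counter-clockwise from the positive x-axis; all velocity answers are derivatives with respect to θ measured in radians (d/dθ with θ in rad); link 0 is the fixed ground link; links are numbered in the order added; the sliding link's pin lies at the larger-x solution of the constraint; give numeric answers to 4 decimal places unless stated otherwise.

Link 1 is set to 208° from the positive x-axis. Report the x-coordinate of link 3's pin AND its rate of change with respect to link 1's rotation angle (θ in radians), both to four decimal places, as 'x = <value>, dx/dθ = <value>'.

geometry: r = 16 mm, L = 82 mm, e = 4 mm
crank pin P = (r cos θ, r sin θ) = (-14.127161, -7.511545)
h = r sin θ − e = -7.511545 − 4 = -11.511545
x = r cos θ + √(L² − h²) = -14.127161 + 81.187957 = 67.060795
dx/dθ = −r sin θ − h·r cos θ/√(L² − h²) (θ in radians; h = -11.511545) = 5.508471

x = 67.0608, dx/dθ = 5.5085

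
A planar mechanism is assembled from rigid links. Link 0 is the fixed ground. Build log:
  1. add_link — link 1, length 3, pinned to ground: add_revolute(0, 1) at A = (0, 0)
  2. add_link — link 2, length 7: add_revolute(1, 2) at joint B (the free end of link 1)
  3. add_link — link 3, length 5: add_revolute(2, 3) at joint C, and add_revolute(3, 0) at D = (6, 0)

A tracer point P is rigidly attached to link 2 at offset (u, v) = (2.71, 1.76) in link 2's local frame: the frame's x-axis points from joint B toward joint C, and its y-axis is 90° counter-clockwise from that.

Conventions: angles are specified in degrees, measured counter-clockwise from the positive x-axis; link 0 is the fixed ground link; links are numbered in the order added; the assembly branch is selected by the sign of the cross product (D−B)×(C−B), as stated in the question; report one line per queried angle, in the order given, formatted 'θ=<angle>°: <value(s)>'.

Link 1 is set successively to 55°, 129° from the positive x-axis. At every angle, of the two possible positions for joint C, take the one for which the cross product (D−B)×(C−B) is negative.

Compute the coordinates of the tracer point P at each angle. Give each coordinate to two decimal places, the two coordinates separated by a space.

A=(0,0), D=(6.00,0)
θ=55°: B = A + 3.00·(cos55°, sin55°) = (1.7207, 2.4575)
θ=55°: |BD| = 4.9347
θ=55°: circle(B,7.00) ∩ circle(D,5.00): a=4.8991, h=4.9999
θ=55°:   candidates: C₊=(8.4591,4.3535) cross=24.673; C₋=(3.4792,-4.3181) cross=-24.673
θ=55°:   branch - wants cross < 0 → take C=(3.4792,-4.3181) (cross=-24.673)
θ=55°: ex = (C−B)/|BC| = (0.2512,-0.9679); ey = (0.9679,0.2512)
θ=55°: P = B + 2.71·ex + 1.76·ey = (4.1051,0.2765)
θ=129°: B = A + 3.00·(cos129°, sin129°) = (-1.8880, 2.3314)
θ=129°: |BD| = 8.2253
θ=129°: circle(B,7.00) ∩ circle(D,5.00): a=5.5716, h=4.2377
θ=129°:   candidates: C₊=(4.6563,4.8160) cross=34.856; C₋=(2.2539,-3.3117) cross=-34.856
θ=129°:   branch - wants cross < 0 → take C=(2.2539,-3.3117) (cross=-34.856)
θ=129°: ex = (C−B)/|BC| = (0.5917,-0.8062); ey = (0.8062,0.5917)
θ=129°: P = B + 2.71·ex + 1.76·ey = (1.1344,1.1881)

θ=55°: 4.11 0.28
θ=129°: 1.13 1.19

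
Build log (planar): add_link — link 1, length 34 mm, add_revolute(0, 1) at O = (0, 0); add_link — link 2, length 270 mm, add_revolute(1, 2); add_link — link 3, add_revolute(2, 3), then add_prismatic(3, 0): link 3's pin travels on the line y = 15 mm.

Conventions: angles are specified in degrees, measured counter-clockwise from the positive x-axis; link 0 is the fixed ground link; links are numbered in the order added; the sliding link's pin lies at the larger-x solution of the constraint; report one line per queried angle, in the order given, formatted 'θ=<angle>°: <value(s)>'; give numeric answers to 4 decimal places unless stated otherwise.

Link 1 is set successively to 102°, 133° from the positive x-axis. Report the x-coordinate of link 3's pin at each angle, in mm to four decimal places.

geometry: r = 34 mm, L = 270 mm, e = 15 mm
θ=102°: crank pin P = (r cos θ, r sin θ) = (-7.068997, 33.257018)
θ=102°: h = r sin θ − e = 33.257018 − 15 = 18.257018
θ=102°: x = r cos θ + √(L² − h²) = -7.068997 + 269.382036 = 262.313038
θ=133°: crank pin P = (r cos θ, r sin θ) = (-23.187944, 24.866026)
θ=133°: h = r sin θ − e = 24.866026 − 15 = 9.866026
θ=133°: x = r cos θ + √(L² − h²) = -23.187944 + 269.819683 = 246.631739

θ=102°: 262.3130
θ=133°: 246.6317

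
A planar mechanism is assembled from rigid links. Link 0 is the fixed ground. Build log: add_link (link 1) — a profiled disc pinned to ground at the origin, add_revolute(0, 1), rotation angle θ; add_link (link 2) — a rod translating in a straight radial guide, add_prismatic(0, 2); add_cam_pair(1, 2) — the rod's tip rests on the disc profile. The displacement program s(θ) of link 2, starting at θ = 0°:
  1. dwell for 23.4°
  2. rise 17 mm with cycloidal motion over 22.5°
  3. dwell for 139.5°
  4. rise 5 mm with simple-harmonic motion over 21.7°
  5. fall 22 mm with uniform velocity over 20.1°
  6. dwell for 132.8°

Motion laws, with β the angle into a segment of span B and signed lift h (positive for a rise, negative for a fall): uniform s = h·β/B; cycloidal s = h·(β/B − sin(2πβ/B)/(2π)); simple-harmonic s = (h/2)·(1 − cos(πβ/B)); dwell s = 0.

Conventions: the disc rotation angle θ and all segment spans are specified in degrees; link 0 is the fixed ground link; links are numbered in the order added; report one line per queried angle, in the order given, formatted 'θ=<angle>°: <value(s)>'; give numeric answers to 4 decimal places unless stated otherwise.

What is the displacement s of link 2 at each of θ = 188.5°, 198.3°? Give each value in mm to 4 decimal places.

seg 1 [0°–23.4°] dwell: s stays 0.0000
seg 2 [23.4°–45.9°] cycloidal, h=17: full span → s += 17 → s = 17.0000
seg 3 [45.9°–185.4°] dwell: s stays 17.0000
seg 4 [185.4°–207.1°] simple-harmonic, h=5: θ=188.5° here. β=3.1, B=21.7. 5/2·(1 − cos(π·0.1429)) = 0.2476 → s = 17.2476
seg 4 [185.4°–207.1°] simple-harmonic, h=5: θ=198.3° here. β=12.9, B=21.7. 5/2·(1 − cos(π·0.5945)) = 3.2311 → s = 20.2311

θ=188.5°: 17.2476
θ=198.3°: 20.2311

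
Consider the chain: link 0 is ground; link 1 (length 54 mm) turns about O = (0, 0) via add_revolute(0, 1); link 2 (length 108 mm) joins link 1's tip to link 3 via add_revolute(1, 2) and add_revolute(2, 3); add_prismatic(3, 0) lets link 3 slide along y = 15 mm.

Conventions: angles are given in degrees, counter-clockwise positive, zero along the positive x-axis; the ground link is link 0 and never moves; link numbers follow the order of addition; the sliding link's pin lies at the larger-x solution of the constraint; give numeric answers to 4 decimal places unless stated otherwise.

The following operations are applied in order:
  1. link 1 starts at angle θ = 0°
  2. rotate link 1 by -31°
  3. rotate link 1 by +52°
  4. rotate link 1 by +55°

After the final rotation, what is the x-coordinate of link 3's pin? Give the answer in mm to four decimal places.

geometry: r = 54 mm, L = 108 mm, e = 15 mm; θ starts at 0°
rotate link 1 by -31°: θ ← 0° -31° = -31°
rotate link 1 by +52°: θ ← -31° +52° = 21°
rotate link 1 by +55°: θ ← 21° +55° = 76°
crank pin P = (r cos θ, r sin θ) = (13.063782, 52.395969)
h = r sin θ − e = 52.395969 − 15 = 37.395969
x = r cos θ + √(L² − h²) = 13.063782 + 101.319009 = 114.382791

114.3828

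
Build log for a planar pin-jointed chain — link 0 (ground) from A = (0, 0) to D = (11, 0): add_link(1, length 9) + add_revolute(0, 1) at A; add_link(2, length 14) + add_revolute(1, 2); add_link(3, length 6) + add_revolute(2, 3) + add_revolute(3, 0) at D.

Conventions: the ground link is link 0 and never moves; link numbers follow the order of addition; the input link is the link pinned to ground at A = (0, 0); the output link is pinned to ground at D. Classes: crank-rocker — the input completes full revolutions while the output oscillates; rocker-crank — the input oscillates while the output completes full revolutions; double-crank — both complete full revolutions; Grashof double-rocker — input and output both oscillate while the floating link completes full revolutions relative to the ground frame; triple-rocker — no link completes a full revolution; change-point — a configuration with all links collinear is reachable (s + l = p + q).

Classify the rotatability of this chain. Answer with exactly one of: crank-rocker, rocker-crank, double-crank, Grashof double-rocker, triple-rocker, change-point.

lengths: ground=11, input=9, coupler=14, output=6
sorted: s=6 (shortest), l=14 (longest), p+q=20
s + l = 20 vs p + q = 20
s + l = p + q → change-point (collinear configuration reachable)

change-point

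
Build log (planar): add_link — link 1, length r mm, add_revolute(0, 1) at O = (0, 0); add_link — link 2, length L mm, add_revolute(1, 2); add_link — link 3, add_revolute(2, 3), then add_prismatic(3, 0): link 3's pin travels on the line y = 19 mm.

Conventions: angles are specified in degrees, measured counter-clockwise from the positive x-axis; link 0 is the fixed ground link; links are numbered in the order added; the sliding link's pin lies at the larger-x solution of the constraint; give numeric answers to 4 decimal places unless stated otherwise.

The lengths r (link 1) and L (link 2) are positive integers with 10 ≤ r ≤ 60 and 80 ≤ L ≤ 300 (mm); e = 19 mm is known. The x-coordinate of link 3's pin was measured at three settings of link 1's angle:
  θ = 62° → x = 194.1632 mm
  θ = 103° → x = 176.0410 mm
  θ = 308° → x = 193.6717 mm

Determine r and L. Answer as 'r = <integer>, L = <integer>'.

constraint per measurement: (x − r cos θ)² + (r sin θ − e)² = L²
subtracting the θ₁ and θ₂ equations cancels the r² and L² terms:
r = (x₁² − x₂²) / (2[(x₁cos θ₁ + e sin θ₁) − (x₂cos θ₂ + e sin θ₂)]) = 26.0000 → r = 26
L² = (x₁ − r cos θ₁)² + (r sin θ₁ − e)² = 33123.9828 → L = 182.0000 → L = 182
check at θ₃=308°: x = 193.6717 (printed 193.6717) ✓

r = 26, L = 182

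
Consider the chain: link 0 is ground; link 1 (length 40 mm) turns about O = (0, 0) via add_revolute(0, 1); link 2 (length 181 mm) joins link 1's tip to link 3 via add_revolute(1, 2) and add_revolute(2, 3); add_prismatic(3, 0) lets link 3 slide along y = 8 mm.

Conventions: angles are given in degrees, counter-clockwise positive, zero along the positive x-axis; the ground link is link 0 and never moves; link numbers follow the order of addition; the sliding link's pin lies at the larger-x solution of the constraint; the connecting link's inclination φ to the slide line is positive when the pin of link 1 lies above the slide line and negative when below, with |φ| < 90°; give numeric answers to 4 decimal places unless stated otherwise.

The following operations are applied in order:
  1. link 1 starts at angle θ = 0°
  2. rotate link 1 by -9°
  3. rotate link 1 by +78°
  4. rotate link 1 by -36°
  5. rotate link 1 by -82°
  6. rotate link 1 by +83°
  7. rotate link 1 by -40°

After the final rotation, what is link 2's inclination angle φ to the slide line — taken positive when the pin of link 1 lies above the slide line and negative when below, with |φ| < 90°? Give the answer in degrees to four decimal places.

geometry: r = 40 mm, L = 181 mm, e = 8 mm; θ starts at 0°
rotate link 1 by -9°: θ ← 0° -9° = -9°
rotate link 1 by +78°: θ ← -9° +78° = 69°
rotate link 1 by -36°: θ ← 69° -36° = 33°
rotate link 1 by -82°: θ ← 33° -82° = -49°
rotate link 1 by +83°: θ ← -49° +83° = 34°
rotate link 1 by -40°: θ ← 34° -40° = -6°
h = r sin θ − e = -4.181139 − 8 = -12.181139
sin φ = h / L = -12.181139 / 181 = -0.06729911
φ = arcsin(-0.06729911) = -3.858872°

-3.8589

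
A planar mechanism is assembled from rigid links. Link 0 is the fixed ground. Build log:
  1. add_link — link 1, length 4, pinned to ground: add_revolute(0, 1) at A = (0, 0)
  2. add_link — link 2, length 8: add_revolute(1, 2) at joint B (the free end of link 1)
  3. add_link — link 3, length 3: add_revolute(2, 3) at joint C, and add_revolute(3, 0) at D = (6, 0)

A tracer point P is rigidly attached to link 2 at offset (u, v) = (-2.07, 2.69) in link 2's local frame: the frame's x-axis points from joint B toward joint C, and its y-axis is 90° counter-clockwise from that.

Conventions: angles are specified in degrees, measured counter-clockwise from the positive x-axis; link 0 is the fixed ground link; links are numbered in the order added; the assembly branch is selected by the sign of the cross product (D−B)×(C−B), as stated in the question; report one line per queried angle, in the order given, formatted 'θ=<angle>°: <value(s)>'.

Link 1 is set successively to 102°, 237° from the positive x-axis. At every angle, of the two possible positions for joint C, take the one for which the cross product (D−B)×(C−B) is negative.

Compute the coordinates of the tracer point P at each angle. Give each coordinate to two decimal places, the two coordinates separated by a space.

A=(0,0), D=(6.00,0)
θ=102°: B = A + 4.00·(cos102°, sin102°) = (-0.8316, 3.9126)
θ=102°: |BD| = 7.8727
θ=102°: circle(B,8.00) ∩ circle(D,3.00): a=7.4294, h=2.9671
θ=102°:   candidates: C₊=(7.0899,2.7950) cross=23.359; C₋=(4.1408,-2.3544) cross=-23.359
θ=102°:   branch - wants cross < 0 → take C=(4.1408,-2.3544) (cross=-23.359)
θ=102°: ex = (C−B)/|BC| = (0.6216,-0.7834); ey = (0.7834,0.6216)
θ=102°: P = B + -2.07·ex + 2.69·ey = (-0.0110,7.2061)
θ=237°: B = A + 4.00·(cos237°, sin237°) = (-2.1786, -3.3547)
θ=237°: |BD| = 8.8398
θ=237°: circle(B,8.00) ∩ circle(D,3.00): a=7.5308, h=2.6994
θ=237°:   candidates: C₊=(3.7645,2.0007) cross=23.862; C₋=(5.8133,-2.9942) cross=-23.862
θ=237°:   branch - wants cross < 0 → take C=(5.8133,-2.9942) (cross=-23.862)
θ=237°: ex = (C−B)/|BC| = (0.9990,0.0451); ey = (-0.0451,0.9990)
θ=237°: P = B + -2.07·ex + 2.69·ey = (-4.3677,-0.7607)

θ=102°: -0.01 7.21
θ=237°: -4.37 -0.76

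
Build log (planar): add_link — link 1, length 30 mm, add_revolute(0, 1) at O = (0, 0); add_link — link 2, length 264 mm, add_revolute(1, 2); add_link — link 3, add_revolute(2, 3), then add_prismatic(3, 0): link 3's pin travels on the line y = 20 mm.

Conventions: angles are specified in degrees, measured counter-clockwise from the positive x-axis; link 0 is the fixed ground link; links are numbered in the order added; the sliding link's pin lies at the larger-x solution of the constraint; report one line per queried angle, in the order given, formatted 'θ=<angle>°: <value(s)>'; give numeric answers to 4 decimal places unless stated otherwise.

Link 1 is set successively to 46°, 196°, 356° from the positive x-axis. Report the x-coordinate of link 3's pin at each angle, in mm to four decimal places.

geometry: r = 30 mm, L = 264 mm, e = 20 mm
θ=46°: crank pin P = (r cos θ, r sin θ) = (20.839751, 21.580194)
θ=46°: h = r sin θ − e = 21.580194 − 20 = 1.580194
θ=46°: x = r cos θ + √(L² − h²) = 20.839751 + 263.995271 = 284.835022
θ=196°: crank pin P = (r cos θ, r sin θ) = (-28.837851, -8.269121)
θ=196°: h = r sin θ − e = -8.269121 − 20 = -28.269121
θ=196°: x = r cos θ + √(L² − h²) = -28.837851 + 262.482108 = 233.644257
θ=356°: crank pin P = (r cos θ, r sin θ) = (29.926922, -2.092694)
θ=356°: h = r sin θ − e = -2.092694 − 20 = -22.092694
θ=356°: x = r cos θ + √(L² − h²) = 29.926922 + 263.073968 = 293.000890

θ=46°: 284.8350
θ=196°: 233.6443
θ=356°: 293.0009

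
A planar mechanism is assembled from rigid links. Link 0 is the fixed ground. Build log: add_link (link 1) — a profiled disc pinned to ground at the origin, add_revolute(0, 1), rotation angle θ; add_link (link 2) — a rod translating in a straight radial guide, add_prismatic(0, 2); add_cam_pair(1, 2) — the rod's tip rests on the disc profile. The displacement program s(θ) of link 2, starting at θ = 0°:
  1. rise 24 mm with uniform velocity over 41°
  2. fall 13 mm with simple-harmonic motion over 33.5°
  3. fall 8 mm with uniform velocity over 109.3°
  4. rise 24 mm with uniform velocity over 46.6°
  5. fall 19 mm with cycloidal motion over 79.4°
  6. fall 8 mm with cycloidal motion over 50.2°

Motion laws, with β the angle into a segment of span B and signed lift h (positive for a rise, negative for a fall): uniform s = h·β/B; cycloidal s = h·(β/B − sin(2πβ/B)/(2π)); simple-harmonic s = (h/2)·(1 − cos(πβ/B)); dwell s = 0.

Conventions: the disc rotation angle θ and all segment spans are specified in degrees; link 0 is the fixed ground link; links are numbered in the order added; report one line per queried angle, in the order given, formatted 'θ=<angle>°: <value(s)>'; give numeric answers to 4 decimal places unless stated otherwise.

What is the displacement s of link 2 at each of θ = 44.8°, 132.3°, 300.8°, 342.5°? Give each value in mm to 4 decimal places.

seg 1 [0°–41°] uniform, h=24: full span → s += 24 → s = 24.0000
seg 2 [41°–74.5°] simple-harmonic, h=-13: θ=44.8° here. β=3.8, B=33.5. -13/2·(1 − cos(π·0.1134)) = -0.4084 → s = 23.5916
seg 2 [41°–74.5°] simple-harmonic, h=-13: full span → s += -13 → s = 11.0000
seg 3 [74.5°–183.8°] uniform, h=-8: θ=132.3° here. β=57.8, B=109.3. -8·57.8/109.3 = -4.2306 → s = 6.7694
seg 3 [74.5°–183.8°] uniform, h=-8: full span → s += -8 → s = 3.0000
seg 4 [183.8°–230.4°] uniform, h=24: full span → s += 24 → s = 27.0000
seg 5 [230.4°–309.8°] cycloidal, h=-19: θ=300.8° here. β=70.4, B=79.4. -19·(0.8866 − sin(2π·0.8866)/(2π)) = -18.8225 → s = 8.1775
seg 5 [230.4°–309.8°] cycloidal, h=-19: full span → s += -19 → s = 8.0000
seg 6 [309.8°–360°] cycloidal, h=-8: θ=342.5° here. β=32.7, B=50.2. -8·(0.6514 − sin(2π·0.6514)/(2π)) = -6.2477 → s = 1.7523

θ=44.8°: 23.5916
θ=132.3°: 6.7694
θ=300.8°: 8.1775
θ=342.5°: 1.7523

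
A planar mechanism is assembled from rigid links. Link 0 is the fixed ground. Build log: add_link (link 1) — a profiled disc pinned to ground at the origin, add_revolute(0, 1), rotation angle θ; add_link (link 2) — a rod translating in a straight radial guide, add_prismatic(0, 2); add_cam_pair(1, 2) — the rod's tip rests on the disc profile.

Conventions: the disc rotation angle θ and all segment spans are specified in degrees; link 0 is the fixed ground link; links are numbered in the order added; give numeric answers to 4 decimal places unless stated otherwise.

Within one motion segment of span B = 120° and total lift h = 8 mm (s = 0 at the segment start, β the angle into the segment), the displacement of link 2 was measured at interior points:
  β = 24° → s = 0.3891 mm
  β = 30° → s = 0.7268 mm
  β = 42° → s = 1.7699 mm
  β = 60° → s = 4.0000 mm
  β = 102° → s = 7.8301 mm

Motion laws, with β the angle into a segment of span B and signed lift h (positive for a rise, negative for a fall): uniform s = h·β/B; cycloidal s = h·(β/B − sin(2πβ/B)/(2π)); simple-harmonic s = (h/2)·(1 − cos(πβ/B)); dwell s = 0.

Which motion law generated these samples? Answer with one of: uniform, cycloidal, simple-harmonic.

candidates at β/B = r: uniform s = h·r (linear in β); cycloidal s = h·(r − sin(2πr)/(2π)); simple-harmonic s = (h/2)(1 − cos(πr))
β=24°: printed 0.3891 | uniform 1.6000, cycloidal 0.3891, simple-harmonic 0.7639
β=30°: printed 0.7268 | uniform 2.0000, cycloidal 0.7268, simple-harmonic 1.1716
β=42°: printed 1.7699 | uniform 2.8000, cycloidal 1.7699, simple-harmonic 2.1840
β=60°: printed 4.0000 | uniform 4.0000, cycloidal 4.0000, simple-harmonic 4.0000
β=102°: printed 7.8301 | uniform 6.8000, cycloidal 7.8301, simple-harmonic 7.5640
only one law matches every sample → cycloidal

cycloidal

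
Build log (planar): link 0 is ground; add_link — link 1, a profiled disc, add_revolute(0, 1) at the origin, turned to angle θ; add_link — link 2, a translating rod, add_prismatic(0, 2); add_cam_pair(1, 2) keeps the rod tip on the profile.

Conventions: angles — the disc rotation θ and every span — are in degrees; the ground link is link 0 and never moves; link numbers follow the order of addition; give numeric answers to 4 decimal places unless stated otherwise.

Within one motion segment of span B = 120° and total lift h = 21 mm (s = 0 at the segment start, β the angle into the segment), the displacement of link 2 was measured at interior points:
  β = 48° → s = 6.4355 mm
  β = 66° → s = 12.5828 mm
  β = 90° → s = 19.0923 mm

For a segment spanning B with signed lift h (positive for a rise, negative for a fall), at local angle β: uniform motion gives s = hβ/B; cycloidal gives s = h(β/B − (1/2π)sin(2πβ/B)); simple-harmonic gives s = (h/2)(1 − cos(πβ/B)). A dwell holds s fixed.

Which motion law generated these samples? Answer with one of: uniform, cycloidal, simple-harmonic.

candidates at β/B = r: uniform s = h·r (linear in β); cycloidal s = h·(r − sin(2πr)/(2π)); simple-harmonic s = (h/2)(1 − cos(πr))
β=48°: printed 6.4355 | uniform 8.4000, cycloidal 6.4355, simple-harmonic 7.2553
β=66°: printed 12.5828 | uniform 11.5500, cycloidal 12.5828, simple-harmonic 12.1426
β=90°: printed 19.0923 | uniform 15.7500, cycloidal 19.0923, simple-harmonic 17.9246
only one law matches every sample → cycloidal

cycloidal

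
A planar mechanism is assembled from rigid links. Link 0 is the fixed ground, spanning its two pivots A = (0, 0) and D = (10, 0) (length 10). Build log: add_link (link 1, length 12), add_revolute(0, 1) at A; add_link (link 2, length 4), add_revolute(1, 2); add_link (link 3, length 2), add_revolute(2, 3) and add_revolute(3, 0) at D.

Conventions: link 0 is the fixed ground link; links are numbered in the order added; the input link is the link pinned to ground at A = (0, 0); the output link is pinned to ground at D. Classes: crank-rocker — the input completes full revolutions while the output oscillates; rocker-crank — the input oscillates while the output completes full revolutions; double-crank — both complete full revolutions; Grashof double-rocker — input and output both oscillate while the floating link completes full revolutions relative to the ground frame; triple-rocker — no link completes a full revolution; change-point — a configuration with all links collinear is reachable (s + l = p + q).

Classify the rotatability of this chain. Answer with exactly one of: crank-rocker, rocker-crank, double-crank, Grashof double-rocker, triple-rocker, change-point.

lengths: ground=10, input=12, coupler=4, output=2
sorted: s=2 (shortest), l=12 (longest), p+q=14
s + l = 14 vs p + q = 14
s + l = p + q → change-point (collinear configuration reachable)

change-point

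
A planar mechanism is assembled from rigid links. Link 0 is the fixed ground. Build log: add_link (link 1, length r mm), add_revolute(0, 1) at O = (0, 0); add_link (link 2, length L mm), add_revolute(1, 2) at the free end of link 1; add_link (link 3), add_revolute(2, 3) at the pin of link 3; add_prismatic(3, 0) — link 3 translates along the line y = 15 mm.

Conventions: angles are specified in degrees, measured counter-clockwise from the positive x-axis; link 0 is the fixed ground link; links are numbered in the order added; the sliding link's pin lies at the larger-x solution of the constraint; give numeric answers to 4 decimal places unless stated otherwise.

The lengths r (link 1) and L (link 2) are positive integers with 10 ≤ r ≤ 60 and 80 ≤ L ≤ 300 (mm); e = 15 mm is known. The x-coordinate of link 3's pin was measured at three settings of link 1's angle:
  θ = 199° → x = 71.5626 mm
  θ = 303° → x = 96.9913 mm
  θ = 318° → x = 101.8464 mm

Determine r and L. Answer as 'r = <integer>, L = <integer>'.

constraint per measurement: (x − r cos θ)² + (r sin θ − e)² = L²
subtracting the θ₁ and θ₂ equations cancels the r² and L² terms:
r = (x₁² − x₂²) / (2[(x₁cos θ₁ + e sin θ₁) − (x₂cos θ₂ + e sin θ₂)]) = 19.0000 → r = 19
L² = (x₁ − r cos θ₁)² + (r sin θ₁ − e)² = 8464.0027 → L = 92.0000 → L = 92
check at θ₃=318°: x = 101.8464 (printed 101.8464) ✓

r = 19, L = 92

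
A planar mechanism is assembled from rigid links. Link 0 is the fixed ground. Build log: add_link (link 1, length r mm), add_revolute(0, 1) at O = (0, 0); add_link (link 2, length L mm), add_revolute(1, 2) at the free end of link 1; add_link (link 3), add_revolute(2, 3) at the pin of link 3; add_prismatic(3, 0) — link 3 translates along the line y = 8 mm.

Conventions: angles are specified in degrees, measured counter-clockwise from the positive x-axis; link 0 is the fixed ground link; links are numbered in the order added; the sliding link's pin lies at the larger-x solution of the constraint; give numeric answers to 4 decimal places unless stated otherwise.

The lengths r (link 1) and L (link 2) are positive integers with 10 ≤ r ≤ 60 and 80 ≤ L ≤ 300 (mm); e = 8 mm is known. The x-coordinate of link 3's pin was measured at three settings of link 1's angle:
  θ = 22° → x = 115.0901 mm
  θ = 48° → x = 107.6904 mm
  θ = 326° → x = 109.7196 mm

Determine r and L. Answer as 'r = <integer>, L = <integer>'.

constraint per measurement: (x − r cos θ)² + (r sin θ − e)² = L²
subtracting the θ₁ and θ₂ equations cancels the r² and L² terms:
r = (x₁² − x₂²) / (2[(x₁cos θ₁ + e sin θ₁) − (x₂cos θ₂ + e sin θ₂)]) = 25.9997 → r = 26
L² = (x₁ − r cos θ₁)² + (r sin θ₁ − e)² = 8280.9913 → L = 91.0000 → L = 91
check at θ₃=326°: x = 109.7196 (printed 109.7196) ✓

r = 26, L = 91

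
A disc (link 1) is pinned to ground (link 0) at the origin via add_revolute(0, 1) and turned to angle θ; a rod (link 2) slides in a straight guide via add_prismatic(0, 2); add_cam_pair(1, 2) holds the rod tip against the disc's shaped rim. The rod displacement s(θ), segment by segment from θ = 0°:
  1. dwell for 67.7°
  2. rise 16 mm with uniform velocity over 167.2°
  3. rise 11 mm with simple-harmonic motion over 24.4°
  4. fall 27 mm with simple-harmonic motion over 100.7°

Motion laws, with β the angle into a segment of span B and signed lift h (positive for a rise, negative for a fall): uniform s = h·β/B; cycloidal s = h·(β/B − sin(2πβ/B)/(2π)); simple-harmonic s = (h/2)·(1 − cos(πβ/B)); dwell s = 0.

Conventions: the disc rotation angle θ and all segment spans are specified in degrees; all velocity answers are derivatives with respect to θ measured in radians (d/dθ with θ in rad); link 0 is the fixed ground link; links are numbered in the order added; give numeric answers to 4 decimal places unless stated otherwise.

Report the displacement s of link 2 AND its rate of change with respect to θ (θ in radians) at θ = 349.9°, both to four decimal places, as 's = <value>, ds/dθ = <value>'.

segment 1 (0° to 67.7°, dwell): s unchanged at 0.0000
segment 2 (67.7° to 234.9°, uniform, h = 16) is passed completely: s = 0.0000 + (16) = 16.0000
segment 3 (234.9° to 259.3°, simple-harmonic, h = 11) is passed completely: s = 16.0000 + (11) = 27.0000
θ = 349.9° falls in segment 4 (259.3° to 360°, simple-harmonic, h = -27): β = 349.9 − 259.3 = 90.6°, B = 100.7°; Δs = -27/2·(1 − cos(π·0.8997)) = -26.3354; s = 27.0000 − 26.3354 = 0.6646
velocity in seg [259.3°–360°] (simple-harmonic), θ in radians: β = 90.6° = 1.5813 rad, B = 100.7° = 1.7575 rad; ds/dθ = (πh/(2B)) sin(πβ/B) = (π·(-27)/(2·1.7575)) sin(π·0.8997) = -7.478391 mm/rad

s = 0.6646, ds/dθ = -7.4784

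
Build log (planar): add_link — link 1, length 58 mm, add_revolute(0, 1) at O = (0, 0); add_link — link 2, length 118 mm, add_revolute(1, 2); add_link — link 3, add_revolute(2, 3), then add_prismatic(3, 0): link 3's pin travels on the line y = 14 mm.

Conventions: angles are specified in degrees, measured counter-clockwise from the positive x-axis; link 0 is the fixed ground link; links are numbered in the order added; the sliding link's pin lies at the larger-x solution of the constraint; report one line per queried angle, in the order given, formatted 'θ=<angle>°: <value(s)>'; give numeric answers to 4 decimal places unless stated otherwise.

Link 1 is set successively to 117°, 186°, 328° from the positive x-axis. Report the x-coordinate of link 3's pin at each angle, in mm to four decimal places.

geometry: r = 58 mm, L = 118 mm, e = 14 mm
θ=117°: crank pin P = (r cos θ, r sin θ) = (-26.331449, 51.678378)
θ=117°: h = r sin θ − e = 51.678378 − 14 = 37.678378
θ=117°: x = r cos θ + √(L² − h²) = -26.331449 + 111.822805 = 85.491356
θ=186°: crank pin P = (r cos θ, r sin θ) = (-57.682270, -6.062651)
θ=186°: h = r sin θ − e = -6.062651 − 14 = -20.062651
θ=186°: x = r cos θ + √(L² − h²) = -57.682270 + 116.281942 = 58.599672
θ=328°: crank pin P = (r cos θ, r sin θ) = (49.186790, -30.735317)
θ=328°: h = r sin θ − e = -30.735317 − 14 = -44.735317
θ=328°: x = r cos θ + √(L² − h²) = 49.186790 + 109.191352 = 158.378142

θ=117°: 85.4914
θ=186°: 58.5997
θ=328°: 158.3781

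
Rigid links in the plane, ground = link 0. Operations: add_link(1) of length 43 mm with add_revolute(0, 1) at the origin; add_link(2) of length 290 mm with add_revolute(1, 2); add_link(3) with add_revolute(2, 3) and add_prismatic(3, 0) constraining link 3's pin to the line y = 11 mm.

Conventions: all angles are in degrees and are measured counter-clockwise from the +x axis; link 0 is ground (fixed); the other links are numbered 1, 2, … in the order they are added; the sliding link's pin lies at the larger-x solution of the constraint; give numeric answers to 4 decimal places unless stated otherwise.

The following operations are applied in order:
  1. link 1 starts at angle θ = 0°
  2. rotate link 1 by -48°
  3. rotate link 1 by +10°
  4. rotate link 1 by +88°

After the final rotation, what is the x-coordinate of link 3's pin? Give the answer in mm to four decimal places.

geometry: r = 43 mm, L = 290 mm, e = 11 mm; θ starts at 0°
rotate link 1 by -48°: θ ← 0° -48° = -48°
rotate link 1 by +10°: θ ← -48° +10° = -38°
rotate link 1 by +88°: θ ← -38° +88° = 50°
crank pin P = (r cos θ, r sin θ) = (27.639867, 32.939911)
h = r sin θ − e = 32.939911 − 11 = 21.939911
x = r cos θ + √(L² − h²) = 27.639867 + 289.168879 = 316.808746

316.8087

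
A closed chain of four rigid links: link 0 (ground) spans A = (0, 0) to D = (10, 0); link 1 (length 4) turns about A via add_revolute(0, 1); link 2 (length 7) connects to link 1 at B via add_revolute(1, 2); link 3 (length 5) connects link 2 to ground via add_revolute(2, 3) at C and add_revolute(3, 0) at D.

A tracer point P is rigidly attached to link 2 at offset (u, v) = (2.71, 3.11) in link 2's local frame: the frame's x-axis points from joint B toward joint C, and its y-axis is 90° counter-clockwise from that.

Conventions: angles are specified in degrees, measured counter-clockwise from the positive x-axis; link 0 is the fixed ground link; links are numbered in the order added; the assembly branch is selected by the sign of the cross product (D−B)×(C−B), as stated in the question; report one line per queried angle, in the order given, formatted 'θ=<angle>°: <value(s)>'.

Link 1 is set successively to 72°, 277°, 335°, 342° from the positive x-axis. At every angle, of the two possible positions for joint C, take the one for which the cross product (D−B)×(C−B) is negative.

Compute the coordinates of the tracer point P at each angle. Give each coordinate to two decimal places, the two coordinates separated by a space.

A=(0,0), D=(10.00,0)
θ=72°: B = A + 4.00·(cos72°, sin72°) = (1.2361, 3.8042)
θ=72°: |BD| = 9.5540
θ=72°: circle(B,7.00) ∩ circle(D,5.00): a=6.0330, h=3.5500
θ=72°:   candidates: C₊=(8.1838,4.6585) cross=33.917; C₋=(5.3566,-1.8545) cross=-33.917
θ=72°:   branch - wants cross < 0 → take C=(5.3566,-1.8545) (cross=-33.917)
θ=72°: ex = (C−B)/|BC| = (0.5887,-0.8084); ey = (0.8084,0.5887)
θ=72°: P = B + 2.71·ex + 3.11·ey = (5.3454,3.4442)
θ=277°: B = A + 4.00·(cos277°, sin277°) = (0.4875, -3.9702)
θ=277°: |BD| = 10.3078
θ=277°: circle(B,7.00) ∩ circle(D,5.00): a=6.3181, h=3.0137
θ=277°:   candidates: C₊=(5.1573,1.2444) cross=31.064; C₋=(7.4788,-4.3178) cross=-31.064
θ=277°:   branch - wants cross < 0 → take C=(7.4788,-4.3178) (cross=-31.064)
θ=277°: ex = (C−B)/|BC| = (0.9988,-0.0497); ey = (0.0497,0.9988)
θ=277°: P = B + 2.71·ex + 3.11·ey = (3.3486,-0.9986)
θ=335°: B = A + 4.00·(cos335°, sin335°) = (3.6252, -1.6905)
θ=335°: |BD| = 6.5951
θ=335°: circle(B,7.00) ∩ circle(D,5.00): a=5.1171, h=4.7766
θ=335°:   candidates: C₊=(7.3470,4.2381) cross=31.502; C₋=(9.7957,-4.9958) cross=-31.502
θ=335°:   branch - wants cross < 0 → take C=(9.7957,-4.9958) (cross=-31.502)
θ=335°: ex = (C−B)/|BC| = (0.8815,-0.4722); ey = (0.4722,0.8815)
θ=335°: P = B + 2.71·ex + 3.11·ey = (7.4826,-0.2287)
θ=342°: B = A + 4.00·(cos342°, sin342°) = (3.8042, -1.2361)
θ=342°: |BD| = 6.3179
θ=342°: circle(B,7.00) ∩ circle(D,5.00): a=5.0583, h=4.8388
θ=342°:   candidates: C₊=(7.8181,4.4988) cross=30.571; C₋=(9.7115,-4.9917) cross=-30.571
θ=342°:   branch - wants cross < 0 → take C=(9.7115,-4.9917) (cross=-30.571)
θ=342°: ex = (C−B)/|BC| = (0.8439,-0.5365); ey = (0.5365,0.8439)
θ=342°: P = B + 2.71·ex + 3.11·ey = (7.7597,-0.0655)

θ=72°: 5.35 3.44
θ=277°: 3.35 -1.00
θ=335°: 7.48 -0.23
θ=342°: 7.76 -0.07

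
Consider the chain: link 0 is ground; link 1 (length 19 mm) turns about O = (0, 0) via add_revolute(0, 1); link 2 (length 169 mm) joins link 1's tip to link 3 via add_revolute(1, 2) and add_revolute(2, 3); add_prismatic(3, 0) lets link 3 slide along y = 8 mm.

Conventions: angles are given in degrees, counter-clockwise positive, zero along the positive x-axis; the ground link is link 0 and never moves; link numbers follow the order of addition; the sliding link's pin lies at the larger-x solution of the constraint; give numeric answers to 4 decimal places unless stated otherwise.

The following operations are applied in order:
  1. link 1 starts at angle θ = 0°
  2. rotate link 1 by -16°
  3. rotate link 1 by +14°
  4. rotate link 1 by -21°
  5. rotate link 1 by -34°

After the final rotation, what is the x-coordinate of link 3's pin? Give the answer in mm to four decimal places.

geometry: r = 19 mm, L = 169 mm, e = 8 mm; θ starts at 0°
rotate link 1 by -16°: θ ← 0° -16° = -16°
rotate link 1 by +14°: θ ← -16° +14° = -2°
rotate link 1 by -21°: θ ← -2° -21° = -23°
rotate link 1 by -34°: θ ← -23° -34° = -57°
crank pin P = (r cos θ, r sin θ) = (10.348142, -15.934741)
h = r sin θ − e = -15.934741 − 8 = -23.934741
x = r cos θ + √(L² − h²) = 10.348142 + 167.296528 = 177.644669

177.6447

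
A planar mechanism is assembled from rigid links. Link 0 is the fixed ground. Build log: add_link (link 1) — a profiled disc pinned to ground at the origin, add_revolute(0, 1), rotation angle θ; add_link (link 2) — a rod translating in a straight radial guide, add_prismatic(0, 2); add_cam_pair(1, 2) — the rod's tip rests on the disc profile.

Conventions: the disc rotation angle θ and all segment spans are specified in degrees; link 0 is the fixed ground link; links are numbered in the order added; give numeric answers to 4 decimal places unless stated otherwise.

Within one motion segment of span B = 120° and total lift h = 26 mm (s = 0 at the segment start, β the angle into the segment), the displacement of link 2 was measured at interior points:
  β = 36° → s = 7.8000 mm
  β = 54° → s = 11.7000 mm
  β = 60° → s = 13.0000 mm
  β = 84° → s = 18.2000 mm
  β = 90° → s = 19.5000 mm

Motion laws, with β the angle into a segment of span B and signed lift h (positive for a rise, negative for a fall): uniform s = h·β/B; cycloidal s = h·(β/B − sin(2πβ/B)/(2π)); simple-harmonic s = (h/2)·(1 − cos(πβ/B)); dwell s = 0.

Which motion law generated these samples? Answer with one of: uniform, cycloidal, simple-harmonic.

candidates at β/B = r: uniform s = h·r (linear in β); cycloidal s = h·(r − sin(2πr)/(2π)); simple-harmonic s = (h/2)(1 − cos(πr))
β=36°: printed 7.8000 | uniform 7.8000, cycloidal 3.8645, simple-harmonic 5.3588
β=54°: printed 11.7000 | uniform 11.7000, cycloidal 10.4213, simple-harmonic 10.9664
β=60°: printed 13.0000 | uniform 13.0000, cycloidal 13.0000, simple-harmonic 13.0000
β=84°: printed 18.2000 | uniform 18.2000, cycloidal 22.1355, simple-harmonic 20.6412
β=90°: printed 19.5000 | uniform 19.5000, cycloidal 23.6380, simple-harmonic 22.1924
only one law matches every sample → uniform

uniform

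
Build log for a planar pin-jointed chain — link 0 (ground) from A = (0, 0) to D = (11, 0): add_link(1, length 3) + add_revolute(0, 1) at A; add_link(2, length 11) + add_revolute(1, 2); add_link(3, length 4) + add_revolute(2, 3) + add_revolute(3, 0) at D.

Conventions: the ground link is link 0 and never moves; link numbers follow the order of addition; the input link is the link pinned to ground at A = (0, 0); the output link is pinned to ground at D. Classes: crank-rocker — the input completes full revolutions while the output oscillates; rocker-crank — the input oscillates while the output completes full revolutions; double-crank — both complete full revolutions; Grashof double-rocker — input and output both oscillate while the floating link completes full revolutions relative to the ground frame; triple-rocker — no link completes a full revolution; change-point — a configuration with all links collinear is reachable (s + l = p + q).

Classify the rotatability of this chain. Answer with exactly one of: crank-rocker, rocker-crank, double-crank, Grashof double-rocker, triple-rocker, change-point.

lengths: ground=11, input=3, coupler=11, output=4
sorted: s=3 (shortest), l=11 (longest), p+q=15
s + l = 14 vs p + q = 15
s + l < p + q (Grashof) with shortest = input link → crank-rocker

crank-rocker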